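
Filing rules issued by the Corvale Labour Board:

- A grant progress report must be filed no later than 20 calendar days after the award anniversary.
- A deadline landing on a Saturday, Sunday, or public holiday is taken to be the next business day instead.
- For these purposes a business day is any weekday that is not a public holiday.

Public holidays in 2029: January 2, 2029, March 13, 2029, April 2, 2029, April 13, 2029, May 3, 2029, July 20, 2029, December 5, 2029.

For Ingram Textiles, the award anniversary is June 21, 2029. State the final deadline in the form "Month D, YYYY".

July 11, 2029

Adding 20 calendar days to June 21, 2029 gives July 11, 2029.
July 11, 2029 is a Wednesday and not a listed holiday, so it stands.
Final deadline: July 11, 2029.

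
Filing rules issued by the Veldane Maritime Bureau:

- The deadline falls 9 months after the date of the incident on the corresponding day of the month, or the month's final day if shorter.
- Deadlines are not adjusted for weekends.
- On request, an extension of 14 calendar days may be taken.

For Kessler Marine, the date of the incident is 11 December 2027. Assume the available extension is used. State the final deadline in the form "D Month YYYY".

25 September 2028

Moving 9 months forward from 11 December 2027 on the corresponding day gives 11 September 2028.
No adjustment is made for weekends or holidays, so 11 September 2028 stands.
With the 14-day extension, 11 September 2028 becomes 25 September 2028.
No adjustment is made for weekends or holidays, so 25 September 2028 stands.
The final due date is 25 September 2028.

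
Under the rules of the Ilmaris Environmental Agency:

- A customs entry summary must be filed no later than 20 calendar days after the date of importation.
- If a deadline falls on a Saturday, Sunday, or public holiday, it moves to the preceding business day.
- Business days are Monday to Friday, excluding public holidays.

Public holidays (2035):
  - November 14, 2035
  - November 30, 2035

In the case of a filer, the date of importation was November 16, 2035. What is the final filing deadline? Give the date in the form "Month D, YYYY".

From November 16, 2035, 20 calendar days later is December 6, 2035.
December 6, 2035 (Thursday) is already a business day.
Final deadline: December 6, 2035.

December 6, 2035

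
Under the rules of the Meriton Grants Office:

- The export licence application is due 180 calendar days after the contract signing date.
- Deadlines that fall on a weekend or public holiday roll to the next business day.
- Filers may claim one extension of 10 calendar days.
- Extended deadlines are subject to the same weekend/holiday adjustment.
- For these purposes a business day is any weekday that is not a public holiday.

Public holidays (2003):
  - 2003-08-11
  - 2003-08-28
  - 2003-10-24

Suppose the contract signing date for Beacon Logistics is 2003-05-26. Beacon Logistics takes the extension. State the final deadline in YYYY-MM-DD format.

Adding 180 calendar days to 2003-05-26 gives 2003-11-22.
2003-11-22 is a Saturday, so it moves to the next business day, 2003-11-24 (Monday).
Applying the 10-calendar-day extension: 2003-11-24 + 10 days = 2003-12-04.
2003-12-04 falls on a Thursday, which is a business day, so no adjustment is needed.
Deadline: 2003-12-04.

2003-12-04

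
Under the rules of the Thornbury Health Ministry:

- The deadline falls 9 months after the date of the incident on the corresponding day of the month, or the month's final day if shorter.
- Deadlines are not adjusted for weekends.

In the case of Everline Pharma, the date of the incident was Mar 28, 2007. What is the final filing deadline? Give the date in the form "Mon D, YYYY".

9 months after Mar 28, 2007, on the same day of the month, is Dec 28, 2007.
No adjustment is made for weekends or holidays, so Dec 28, 2007 stands.
So the filing is due Dec 28, 2007.

Dec 28, 2007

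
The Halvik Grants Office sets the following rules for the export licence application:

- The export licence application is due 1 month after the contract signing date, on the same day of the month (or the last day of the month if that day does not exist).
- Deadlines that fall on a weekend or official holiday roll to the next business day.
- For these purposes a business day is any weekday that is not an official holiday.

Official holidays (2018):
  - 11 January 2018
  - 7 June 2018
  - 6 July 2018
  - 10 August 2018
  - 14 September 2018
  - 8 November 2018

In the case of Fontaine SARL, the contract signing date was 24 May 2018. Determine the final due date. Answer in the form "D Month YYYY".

25 June 2018

1 month from 24 May 2018 is 24 June 2018.
24 June 2018 is a Sunday; the next business day is 25 June 2018 (Monday).
Final deadline: 25 June 2018.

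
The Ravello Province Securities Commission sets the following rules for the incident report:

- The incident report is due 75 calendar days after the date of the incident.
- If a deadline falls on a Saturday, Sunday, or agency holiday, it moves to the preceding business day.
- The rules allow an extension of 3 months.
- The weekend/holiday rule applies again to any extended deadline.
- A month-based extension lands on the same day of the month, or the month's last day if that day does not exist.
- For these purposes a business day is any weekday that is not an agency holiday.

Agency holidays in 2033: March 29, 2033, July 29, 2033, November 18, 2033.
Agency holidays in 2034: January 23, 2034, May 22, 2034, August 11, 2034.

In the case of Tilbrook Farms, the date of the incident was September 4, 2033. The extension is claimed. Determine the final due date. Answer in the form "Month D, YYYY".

Trigger date September 4, 2033 + 75 calendar days = November 18, 2033.
November 18, 2033 falls on a listed holiday. Rolling to the preceding business day gives November 17, 2033, a Thursday.
Applying the 3 months extension: 3 months after November 17, 2033 is February 17, 2034.
Since February 17, 2034 is a Friday and not a holiday, the date is unchanged.
Deadline: February 17, 2034.

February 17, 2034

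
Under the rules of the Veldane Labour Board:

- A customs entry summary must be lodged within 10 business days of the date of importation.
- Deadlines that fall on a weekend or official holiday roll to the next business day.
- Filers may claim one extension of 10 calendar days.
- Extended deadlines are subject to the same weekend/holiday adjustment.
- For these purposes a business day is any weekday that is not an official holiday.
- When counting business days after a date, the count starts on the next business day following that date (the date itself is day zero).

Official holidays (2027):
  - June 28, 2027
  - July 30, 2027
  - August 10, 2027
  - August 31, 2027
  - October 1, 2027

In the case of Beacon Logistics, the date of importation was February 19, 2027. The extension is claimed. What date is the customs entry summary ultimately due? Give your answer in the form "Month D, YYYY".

March 15, 2027

10 business days after February 19, 2027, excluding weekends and holidays, is March 5, 2027.
March 5, 2027 is a Friday and not a listed holiday, so it stands.
Add the 10 calendar-day extension to March 5, 2027: March 15, 2027.
March 15, 2027 (Monday) is already a business day.
The final due date is March 15, 2027.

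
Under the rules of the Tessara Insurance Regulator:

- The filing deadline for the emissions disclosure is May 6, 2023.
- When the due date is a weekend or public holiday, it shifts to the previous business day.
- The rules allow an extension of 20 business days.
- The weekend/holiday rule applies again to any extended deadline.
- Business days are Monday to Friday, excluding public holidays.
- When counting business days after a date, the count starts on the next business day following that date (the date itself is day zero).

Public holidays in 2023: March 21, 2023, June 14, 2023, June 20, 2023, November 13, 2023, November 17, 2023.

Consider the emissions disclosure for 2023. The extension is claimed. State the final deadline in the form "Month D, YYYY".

Start from the fixed due date, May 6, 2023.
Because May 6, 2023 is a Saturday, the deadline becomes May 5, 2023 (Friday).
Applying the 20-business-day extension: 20 business days after May 5, 2023 is June 2, 2023.
June 2, 2023 is a Friday and not a listed holiday, so it stands.
So the filing is due June 2, 2023.

June 2, 2023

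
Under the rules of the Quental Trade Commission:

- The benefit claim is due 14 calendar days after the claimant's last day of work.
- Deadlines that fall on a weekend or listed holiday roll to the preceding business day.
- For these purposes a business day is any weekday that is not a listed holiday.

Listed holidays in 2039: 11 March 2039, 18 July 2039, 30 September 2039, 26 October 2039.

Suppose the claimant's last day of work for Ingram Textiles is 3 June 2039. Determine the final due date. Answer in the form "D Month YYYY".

17 June 2039

14 calendar days after 3 June 2039 is 17 June 2039.
17 June 2039 is a Friday and not a listed holiday, so it stands.
Deadline: 17 June 2039.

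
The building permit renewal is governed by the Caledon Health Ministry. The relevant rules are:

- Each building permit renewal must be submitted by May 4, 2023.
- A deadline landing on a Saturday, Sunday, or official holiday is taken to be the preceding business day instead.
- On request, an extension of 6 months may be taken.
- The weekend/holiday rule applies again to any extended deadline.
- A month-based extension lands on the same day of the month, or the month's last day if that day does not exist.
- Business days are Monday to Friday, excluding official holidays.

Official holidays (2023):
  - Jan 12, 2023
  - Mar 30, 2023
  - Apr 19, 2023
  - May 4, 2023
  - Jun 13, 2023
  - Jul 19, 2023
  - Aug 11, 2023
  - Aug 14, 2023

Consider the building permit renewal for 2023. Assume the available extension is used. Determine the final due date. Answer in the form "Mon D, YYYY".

The stated deadline is May 4, 2023.
May 4, 2023 is a listed holiday, so it moves to the preceding business day, May 3, 2023 (Wednesday).
Applying the 6 months extension: 6 months after May 3, 2023 is Nov 3, 2023.
Nov 3, 2023 falls on a Friday, which is a business day, so no adjustment is needed.
Final deadline: Nov 3, 2023.

Nov 3, 2023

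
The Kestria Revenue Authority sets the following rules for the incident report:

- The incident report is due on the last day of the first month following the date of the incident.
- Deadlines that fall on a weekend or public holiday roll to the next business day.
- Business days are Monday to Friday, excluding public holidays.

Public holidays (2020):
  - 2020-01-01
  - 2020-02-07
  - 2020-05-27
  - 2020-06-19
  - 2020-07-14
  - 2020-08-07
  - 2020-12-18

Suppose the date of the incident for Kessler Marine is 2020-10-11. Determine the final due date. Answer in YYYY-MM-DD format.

2020-11-30

The first month after 2020-10-11 is November 2020, whose last day is 2020-11-30.
2020-11-30 falls on a Monday, which is a business day, so no adjustment is needed.
So the filing is due 2020-11-30.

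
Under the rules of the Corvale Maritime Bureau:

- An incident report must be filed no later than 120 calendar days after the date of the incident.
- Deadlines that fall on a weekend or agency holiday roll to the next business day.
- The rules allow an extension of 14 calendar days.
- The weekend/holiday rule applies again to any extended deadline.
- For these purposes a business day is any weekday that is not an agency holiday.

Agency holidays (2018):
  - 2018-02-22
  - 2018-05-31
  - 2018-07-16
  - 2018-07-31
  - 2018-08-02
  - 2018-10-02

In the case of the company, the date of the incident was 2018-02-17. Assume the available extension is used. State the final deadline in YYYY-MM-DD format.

2018-07-02

120 calendar days after 2018-02-17 is 2018-06-17.
Because 2018-06-17 is a Sunday, the deadline becomes 2018-06-18 (Monday).
Applying the 14-calendar-day extension: 2018-06-18 + 14 days = 2018-07-02.
2018-07-02 falls on a Monday, which is a business day, so no adjustment is needed.
Deadline: 2018-07-02.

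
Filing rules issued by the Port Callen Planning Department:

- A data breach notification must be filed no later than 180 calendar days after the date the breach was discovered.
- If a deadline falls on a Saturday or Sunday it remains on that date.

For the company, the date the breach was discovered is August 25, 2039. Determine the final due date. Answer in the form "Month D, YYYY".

February 21, 2040

Adding 180 calendar days to August 25, 2039 gives February 21, 2040.
No adjustment is made for weekends or holidays, so February 21, 2040 stands.
Final deadline: February 21, 2040.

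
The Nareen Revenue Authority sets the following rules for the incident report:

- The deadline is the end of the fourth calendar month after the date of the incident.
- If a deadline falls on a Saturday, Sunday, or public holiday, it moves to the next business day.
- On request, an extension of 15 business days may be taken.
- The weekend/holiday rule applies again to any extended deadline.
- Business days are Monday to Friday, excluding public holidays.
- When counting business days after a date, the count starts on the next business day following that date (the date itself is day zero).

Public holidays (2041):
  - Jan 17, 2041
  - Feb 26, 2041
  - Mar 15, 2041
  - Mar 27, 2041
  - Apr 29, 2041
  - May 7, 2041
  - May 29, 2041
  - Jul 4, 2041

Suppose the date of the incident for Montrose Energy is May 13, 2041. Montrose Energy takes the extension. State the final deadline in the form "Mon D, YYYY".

Oct 21, 2041

4 months after May 13, 2041 falls in September 2041; the last day of that month is Sep 30, 2041.
Sep 30, 2041 falls on a Monday, which is a business day, so no adjustment is needed.
The 15-business-day extension runs from Sep 30, 2041 to Oct 21, 2041.
Since Oct 21, 2041 is a Monday and not a holiday, the date is unchanged.
Deadline: Oct 21, 2041.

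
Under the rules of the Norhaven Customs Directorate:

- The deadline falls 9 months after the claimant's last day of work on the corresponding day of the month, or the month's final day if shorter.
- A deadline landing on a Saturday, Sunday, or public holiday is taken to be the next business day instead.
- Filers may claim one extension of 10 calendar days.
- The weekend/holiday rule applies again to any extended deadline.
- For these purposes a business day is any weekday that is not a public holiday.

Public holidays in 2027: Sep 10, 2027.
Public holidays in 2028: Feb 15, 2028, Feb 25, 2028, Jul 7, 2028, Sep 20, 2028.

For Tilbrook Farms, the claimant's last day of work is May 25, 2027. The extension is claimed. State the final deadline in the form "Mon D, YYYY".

9 months from May 25, 2027 is Feb 25, 2028.
Feb 25, 2028 falls on a listed holiday. Rolling to the next business day gives Feb 28, 2028, a Monday.
With the 10-day extension, Feb 28, 2028 becomes Mar 9, 2028.
Mar 9, 2028 (Thursday) is already a business day.
So the filing is due Mar 9, 2028.

Mar 9, 2028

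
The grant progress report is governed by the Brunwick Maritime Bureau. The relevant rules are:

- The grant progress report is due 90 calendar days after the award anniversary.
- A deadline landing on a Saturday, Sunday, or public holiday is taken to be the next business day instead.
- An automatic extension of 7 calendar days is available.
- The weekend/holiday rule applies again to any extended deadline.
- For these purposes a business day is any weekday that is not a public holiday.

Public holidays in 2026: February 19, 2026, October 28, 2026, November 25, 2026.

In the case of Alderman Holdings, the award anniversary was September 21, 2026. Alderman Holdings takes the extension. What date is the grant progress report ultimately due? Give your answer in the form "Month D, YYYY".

90 calendar days after September 21, 2026 is December 20, 2026.
December 20, 2026 is a Sunday; the next business day is December 21, 2026 (Monday).
Add the 7 calendar-day extension to December 21, 2026: December 28, 2026.
December 28, 2026 (Monday) is already a business day.
Final deadline: December 28, 2026.

December 28, 2026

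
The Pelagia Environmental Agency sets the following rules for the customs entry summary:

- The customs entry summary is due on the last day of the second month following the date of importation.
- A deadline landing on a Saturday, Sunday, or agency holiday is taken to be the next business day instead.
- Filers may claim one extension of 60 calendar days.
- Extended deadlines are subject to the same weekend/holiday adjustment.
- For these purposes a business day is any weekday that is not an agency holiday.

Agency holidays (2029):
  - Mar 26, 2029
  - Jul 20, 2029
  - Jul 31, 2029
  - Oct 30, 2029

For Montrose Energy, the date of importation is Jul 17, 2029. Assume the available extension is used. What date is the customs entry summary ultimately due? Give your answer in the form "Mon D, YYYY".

Nov 30, 2029

2 months after Jul 17, 2029 falls in September 2029; the last day of that month is Sep 30, 2029.
Because Sep 30, 2029 is a Sunday, the deadline becomes Oct 1, 2029 (Monday).
Applying the 60-calendar-day extension: Oct 1, 2029 + 60 days = Nov 30, 2029.
Nov 30, 2029 falls on a Friday, which is a business day, so no adjustment is needed.
The final due date is Nov 30, 2029.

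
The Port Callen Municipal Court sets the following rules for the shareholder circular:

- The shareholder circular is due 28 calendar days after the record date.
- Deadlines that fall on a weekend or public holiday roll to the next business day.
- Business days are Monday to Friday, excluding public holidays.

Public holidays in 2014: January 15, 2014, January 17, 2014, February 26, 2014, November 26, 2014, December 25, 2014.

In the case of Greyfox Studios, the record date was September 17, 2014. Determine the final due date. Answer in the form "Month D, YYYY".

From September 17, 2014, 28 calendar days later is October 15, 2014.
October 15, 2014 falls on a Wednesday, which is a business day, so no adjustment is needed.
So the filing is due October 15, 2014.

October 15, 2014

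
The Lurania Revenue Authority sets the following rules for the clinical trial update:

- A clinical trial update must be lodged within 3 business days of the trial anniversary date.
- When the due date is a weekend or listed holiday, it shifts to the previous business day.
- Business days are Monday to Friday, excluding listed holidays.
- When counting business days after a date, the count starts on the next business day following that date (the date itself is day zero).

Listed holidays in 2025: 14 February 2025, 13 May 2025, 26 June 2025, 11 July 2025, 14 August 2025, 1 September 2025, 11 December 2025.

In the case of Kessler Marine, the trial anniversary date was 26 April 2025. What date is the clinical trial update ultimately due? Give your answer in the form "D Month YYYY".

30 April 2025

Counting 3 business days after 26 April 2025 (skipping weekends and listed holidays) reaches 30 April 2025.
30 April 2025 falls on a Wednesday, which is a business day, so no adjustment is needed.
Final deadline: 30 April 2025.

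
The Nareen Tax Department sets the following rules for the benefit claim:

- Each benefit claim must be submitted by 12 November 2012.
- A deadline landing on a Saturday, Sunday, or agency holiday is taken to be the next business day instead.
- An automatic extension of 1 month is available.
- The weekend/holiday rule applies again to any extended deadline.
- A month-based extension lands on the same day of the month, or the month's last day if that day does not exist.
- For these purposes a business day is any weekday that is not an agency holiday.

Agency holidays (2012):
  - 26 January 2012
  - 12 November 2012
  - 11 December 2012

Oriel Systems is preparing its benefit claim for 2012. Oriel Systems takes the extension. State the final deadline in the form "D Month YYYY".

Start from the fixed due date, 12 November 2012.
Because 12 November 2012 is a listed holiday, the deadline becomes 13 November 2012 (Tuesday).
Add 1 month to 13 November 2012: 13 December 2012.
Since 13 December 2012 is a Thursday and not a holiday, the date is unchanged.
Deadline: 13 December 2012.

13 December 2012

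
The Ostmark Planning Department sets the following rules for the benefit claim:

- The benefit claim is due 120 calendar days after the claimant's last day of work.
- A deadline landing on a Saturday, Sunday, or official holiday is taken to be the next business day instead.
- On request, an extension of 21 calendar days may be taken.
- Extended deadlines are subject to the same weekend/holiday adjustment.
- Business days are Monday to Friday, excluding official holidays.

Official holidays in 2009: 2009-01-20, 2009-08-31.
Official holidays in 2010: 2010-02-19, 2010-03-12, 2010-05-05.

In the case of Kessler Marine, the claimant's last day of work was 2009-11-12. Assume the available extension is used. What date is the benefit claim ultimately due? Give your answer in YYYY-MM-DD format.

2010-04-05

120 calendar days after 2009-11-12 is 2010-03-12.
2010-03-12 falls on a listed holiday. Rolling to the next business day gives 2010-03-15, a Monday.
With the 21-day extension, 2010-03-15 becomes 2010-04-05.
Since 2010-04-05 is a Monday and not a holiday, the date is unchanged.
Deadline: 2010-04-05.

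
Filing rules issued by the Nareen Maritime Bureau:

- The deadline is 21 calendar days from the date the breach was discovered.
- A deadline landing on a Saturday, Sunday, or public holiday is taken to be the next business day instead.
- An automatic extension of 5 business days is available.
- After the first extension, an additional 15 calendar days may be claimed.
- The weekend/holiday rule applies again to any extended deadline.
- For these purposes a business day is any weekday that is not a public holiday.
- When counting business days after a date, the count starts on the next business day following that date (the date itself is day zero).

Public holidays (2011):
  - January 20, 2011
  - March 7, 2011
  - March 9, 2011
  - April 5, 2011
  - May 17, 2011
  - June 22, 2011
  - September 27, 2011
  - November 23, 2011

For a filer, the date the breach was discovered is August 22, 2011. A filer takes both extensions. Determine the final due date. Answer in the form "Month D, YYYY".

October 4, 2011

Trigger date August 22, 2011 + 21 calendar days = September 12, 2011.
September 12, 2011 is a Monday and not a listed holiday, so it stands.
Counting 5 further business days from September 12, 2011 reaches September 19, 2011.
September 19, 2011 (Monday) is already a business day.
Add the 15 calendar-day extension to September 19, 2011: October 4, 2011.
October 4, 2011 (Tuesday) is already a business day.
So the filing is due October 4, 2011.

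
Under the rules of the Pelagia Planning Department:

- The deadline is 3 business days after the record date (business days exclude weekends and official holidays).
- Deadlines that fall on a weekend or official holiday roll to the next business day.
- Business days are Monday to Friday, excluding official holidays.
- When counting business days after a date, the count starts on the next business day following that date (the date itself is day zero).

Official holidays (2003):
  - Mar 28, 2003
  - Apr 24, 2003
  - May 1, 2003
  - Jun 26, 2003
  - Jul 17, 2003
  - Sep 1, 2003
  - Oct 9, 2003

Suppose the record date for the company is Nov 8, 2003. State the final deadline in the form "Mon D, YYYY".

Nov 12, 2003

Starting the day after Nov 8, 2003 and counting 3 business days lands on Nov 12, 2003.
Since Nov 12, 2003 is a Wednesday and not a holiday, the date is unchanged.
So the filing is due Nov 12, 2003.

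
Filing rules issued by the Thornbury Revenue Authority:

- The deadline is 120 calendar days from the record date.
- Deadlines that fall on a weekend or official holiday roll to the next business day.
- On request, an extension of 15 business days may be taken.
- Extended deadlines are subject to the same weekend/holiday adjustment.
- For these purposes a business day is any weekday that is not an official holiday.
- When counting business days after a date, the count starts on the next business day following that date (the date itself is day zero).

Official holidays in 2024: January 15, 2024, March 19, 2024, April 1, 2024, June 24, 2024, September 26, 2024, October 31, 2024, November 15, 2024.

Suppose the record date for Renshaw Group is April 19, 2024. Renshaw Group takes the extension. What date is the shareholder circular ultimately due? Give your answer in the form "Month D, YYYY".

September 9, 2024

Trigger date April 19, 2024 + 120 calendar days = August 17, 2024.
Because August 17, 2024 is a Saturday, the deadline becomes August 19, 2024 (Monday).
Applying the 15-business-day extension: 15 business days after August 19, 2024 is September 9, 2024.
September 9, 2024 is a Monday and not a listed holiday, so it stands.
The final due date is September 9, 2024.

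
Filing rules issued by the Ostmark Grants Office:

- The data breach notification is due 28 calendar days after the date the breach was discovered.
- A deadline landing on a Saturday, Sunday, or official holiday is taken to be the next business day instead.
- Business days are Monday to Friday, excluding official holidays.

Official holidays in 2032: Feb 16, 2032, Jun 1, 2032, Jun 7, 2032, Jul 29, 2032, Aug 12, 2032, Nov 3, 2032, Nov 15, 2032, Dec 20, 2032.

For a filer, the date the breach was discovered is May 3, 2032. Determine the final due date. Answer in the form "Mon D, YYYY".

May 31, 2032

28 calendar days after May 3, 2032 is May 31, 2032.
May 31, 2032 (Monday) is already a business day.
Deadline: May 31, 2032.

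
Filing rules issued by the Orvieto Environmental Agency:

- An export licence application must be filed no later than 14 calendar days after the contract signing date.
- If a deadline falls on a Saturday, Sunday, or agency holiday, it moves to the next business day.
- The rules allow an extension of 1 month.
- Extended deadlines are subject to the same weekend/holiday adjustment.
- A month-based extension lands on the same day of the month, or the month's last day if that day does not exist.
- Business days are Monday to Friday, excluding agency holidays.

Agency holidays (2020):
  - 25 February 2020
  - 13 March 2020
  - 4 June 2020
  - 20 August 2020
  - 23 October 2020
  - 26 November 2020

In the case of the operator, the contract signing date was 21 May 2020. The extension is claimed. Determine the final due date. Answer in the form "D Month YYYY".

6 July 2020

14 calendar days after 21 May 2020 is 4 June 2020.
4 June 2020 falls on a listed holiday. Rolling to the next business day gives 5 June 2020, a Friday.
Add 1 month to 5 June 2020: 5 July 2020.
5 July 2020 falls on a Sunday. Rolling to the next business day gives 6 July 2020, a Monday.
The final due date is 6 July 2020.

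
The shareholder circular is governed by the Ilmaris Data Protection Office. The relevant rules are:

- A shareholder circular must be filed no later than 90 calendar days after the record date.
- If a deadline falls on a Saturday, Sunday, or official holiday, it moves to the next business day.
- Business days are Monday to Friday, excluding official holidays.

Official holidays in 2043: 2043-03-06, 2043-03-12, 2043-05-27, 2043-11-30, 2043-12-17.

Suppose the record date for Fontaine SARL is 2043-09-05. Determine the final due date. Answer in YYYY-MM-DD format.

2043-12-04

90 calendar days after 2043-09-05 is 2043-12-04.
Since 2043-12-04 is a Friday and not a holiday, the date is unchanged.
Deadline: 2043-12-04.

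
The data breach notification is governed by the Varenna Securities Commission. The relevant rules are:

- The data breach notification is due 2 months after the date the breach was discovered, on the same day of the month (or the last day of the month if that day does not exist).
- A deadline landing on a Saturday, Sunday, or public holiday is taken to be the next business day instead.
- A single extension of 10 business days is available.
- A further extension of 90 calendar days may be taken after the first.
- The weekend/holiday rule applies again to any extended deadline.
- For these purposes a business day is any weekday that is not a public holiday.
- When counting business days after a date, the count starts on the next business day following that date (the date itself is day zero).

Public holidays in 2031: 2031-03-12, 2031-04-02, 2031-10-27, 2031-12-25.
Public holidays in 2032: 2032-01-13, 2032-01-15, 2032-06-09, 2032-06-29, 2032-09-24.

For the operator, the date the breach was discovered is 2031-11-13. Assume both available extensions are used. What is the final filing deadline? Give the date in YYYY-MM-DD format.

2032-04-28

Moving 2 months forward from 2031-11-13 on the corresponding day gives 2032-01-13.
2032-01-13 falls on a listed holiday. Rolling to the next business day gives 2032-01-14, a Wednesday.
Applying the 10-business-day extension: 10 business days after 2032-01-14 is 2032-01-29.
2032-01-29 falls on a Thursday, which is a business day, so no adjustment is needed.
Applying the 90-calendar-day extension: 2032-01-29 + 90 days = 2032-04-28.
Since 2032-04-28 is a Wednesday and not a holiday, the date is unchanged.
So the filing is due 2032-04-28.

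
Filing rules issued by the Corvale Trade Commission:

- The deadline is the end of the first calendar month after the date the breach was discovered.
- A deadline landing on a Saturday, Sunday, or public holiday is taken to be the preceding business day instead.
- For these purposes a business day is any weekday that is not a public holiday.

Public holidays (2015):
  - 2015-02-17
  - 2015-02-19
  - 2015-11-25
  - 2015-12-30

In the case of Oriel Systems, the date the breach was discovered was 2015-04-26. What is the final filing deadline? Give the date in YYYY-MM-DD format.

2015-05-29

The first month after 2015-04-26 is May 2015, whose last day is 2015-05-31.
Because 2015-05-31 is a Sunday, the deadline becomes 2015-05-29 (Friday).
Deadline: 2015-05-29.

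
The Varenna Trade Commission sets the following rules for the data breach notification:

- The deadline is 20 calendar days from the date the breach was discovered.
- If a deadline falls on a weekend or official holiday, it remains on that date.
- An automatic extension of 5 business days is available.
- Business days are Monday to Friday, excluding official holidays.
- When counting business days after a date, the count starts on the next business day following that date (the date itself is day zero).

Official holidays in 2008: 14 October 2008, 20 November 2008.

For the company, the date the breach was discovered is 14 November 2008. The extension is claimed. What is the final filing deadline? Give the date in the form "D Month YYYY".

11 December 2008

20 calendar days after 14 November 2008 is 4 December 2008.
4 December 2008 is a Thursday; no weekend or holiday adjustment applies.
Counting 5 further business days from 4 December 2008 reaches 11 December 2008.
11 December 2008 falls on a Thursday. The rules make no weekend/holiday allowance, so it remains 11 December 2008.
The final due date is 11 December 2008.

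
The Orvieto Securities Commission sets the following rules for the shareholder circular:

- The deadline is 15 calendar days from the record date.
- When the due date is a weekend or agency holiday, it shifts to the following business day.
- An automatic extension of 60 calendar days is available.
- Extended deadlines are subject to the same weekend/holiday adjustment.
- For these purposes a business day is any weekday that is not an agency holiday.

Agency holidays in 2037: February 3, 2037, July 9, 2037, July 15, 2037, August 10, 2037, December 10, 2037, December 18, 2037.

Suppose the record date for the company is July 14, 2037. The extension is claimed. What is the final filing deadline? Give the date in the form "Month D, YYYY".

Trigger date July 14, 2037 + 15 calendar days = July 29, 2037.
July 29, 2037 falls on a Wednesday, which is a business day, so no adjustment is needed.
Add the 60 calendar-day extension to July 29, 2037: September 27, 2037.
Because September 27, 2037 is a Sunday, the deadline becomes September 28, 2037 (Monday).
Final deadline: September 28, 2037.

September 28, 2037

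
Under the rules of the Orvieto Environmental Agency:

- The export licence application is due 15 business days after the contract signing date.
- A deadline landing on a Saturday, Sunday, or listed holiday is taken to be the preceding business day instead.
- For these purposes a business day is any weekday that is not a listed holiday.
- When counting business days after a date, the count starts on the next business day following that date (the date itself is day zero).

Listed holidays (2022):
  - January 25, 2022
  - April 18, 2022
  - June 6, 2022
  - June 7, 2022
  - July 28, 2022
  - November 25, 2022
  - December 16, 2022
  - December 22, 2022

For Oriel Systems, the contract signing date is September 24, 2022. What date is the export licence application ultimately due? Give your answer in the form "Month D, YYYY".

October 14, 2022

15 business days after September 24, 2022, excluding weekends and holidays, is October 14, 2022.
October 14, 2022 (Friday) is already a business day.
So the filing is due October 14, 2022.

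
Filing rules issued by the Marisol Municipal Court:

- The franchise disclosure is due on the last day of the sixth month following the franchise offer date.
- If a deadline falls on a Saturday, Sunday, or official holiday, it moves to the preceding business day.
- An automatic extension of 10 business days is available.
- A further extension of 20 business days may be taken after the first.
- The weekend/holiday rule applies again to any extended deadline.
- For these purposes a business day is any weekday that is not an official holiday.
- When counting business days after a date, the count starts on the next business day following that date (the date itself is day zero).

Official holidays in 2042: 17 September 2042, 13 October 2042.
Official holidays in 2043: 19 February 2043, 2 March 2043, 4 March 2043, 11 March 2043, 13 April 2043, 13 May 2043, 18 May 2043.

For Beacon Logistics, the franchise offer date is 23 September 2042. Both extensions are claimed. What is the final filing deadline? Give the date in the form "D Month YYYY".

6 months after 23 September 2042 falls in March 2043; the last day of that month is 31 March 2043.
31 March 2043 falls on a Tuesday, which is a business day, so no adjustment is needed.
Applying the 10-business-day extension: 10 business days after 31 March 2043 is 15 April 2043.
Since 15 April 2043 is a Wednesday and not a holiday, the date is unchanged.
Counting 20 further business days from 15 April 2043 reaches 14 May 2043.
14 May 2043 is a Thursday and not a listed holiday, so it stands.
Deadline: 14 May 2043.

14 May 2043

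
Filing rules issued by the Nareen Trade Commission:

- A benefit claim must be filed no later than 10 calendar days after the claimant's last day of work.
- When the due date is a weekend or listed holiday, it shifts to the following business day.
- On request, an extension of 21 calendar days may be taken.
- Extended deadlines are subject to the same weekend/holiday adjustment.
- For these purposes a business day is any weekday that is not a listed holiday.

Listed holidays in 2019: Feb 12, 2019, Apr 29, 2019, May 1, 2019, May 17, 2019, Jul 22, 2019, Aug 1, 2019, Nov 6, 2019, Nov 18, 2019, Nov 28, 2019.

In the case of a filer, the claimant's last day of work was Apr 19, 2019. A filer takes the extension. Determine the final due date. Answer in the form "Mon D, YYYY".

May 21, 2019

Trigger date Apr 19, 2019 + 10 calendar days = Apr 29, 2019.
Apr 29, 2019 is a listed holiday, so it moves to the next business day, Apr 30, 2019 (Tuesday).
The 21-calendar-day extension moves the deadline from Apr 30, 2019 to May 21, 2019.
May 21, 2019 falls on a Tuesday, which is a business day, so no adjustment is needed.
So the filing is due May 21, 2019.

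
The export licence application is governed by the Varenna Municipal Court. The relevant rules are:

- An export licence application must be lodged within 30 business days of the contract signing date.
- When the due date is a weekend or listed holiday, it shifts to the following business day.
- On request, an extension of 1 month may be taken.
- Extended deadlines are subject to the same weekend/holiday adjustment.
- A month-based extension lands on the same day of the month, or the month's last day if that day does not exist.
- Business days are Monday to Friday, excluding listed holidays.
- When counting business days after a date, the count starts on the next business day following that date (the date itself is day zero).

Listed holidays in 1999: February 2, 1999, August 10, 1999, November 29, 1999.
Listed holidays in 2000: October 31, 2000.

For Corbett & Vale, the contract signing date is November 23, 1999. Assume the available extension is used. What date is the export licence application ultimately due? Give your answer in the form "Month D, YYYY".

February 7, 2000

Counting 30 business days after November 23, 1999 (skipping weekends and listed holidays) reaches January 5, 2000.
January 5, 2000 is a Wednesday and not a listed holiday, so it stands.
Applying the 1 month extension: 1 month after January 5, 2000 is February 5, 2000.
February 5, 2000 is a Saturday, so it moves to the next business day, February 7, 2000 (Monday).
Final deadline: February 7, 2000.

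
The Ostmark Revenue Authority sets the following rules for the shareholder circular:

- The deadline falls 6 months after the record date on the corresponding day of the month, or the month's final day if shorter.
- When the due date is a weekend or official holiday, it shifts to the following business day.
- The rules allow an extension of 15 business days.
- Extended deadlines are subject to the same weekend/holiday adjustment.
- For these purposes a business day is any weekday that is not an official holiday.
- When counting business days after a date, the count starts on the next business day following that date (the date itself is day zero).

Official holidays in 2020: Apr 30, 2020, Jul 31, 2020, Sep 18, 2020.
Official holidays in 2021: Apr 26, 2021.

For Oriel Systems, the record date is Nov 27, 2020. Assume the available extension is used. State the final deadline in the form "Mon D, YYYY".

Jun 17, 2021

Moving 6 months forward from Nov 27, 2020 on the corresponding day gives May 27, 2021.
May 27, 2021 falls on a Thursday, which is a business day, so no adjustment is needed.
The 15-business-day extension runs from May 27, 2021 to Jun 17, 2021.
Since Jun 17, 2021 is a Thursday and not a holiday, the date is unchanged.
The final due date is Jun 17, 2021.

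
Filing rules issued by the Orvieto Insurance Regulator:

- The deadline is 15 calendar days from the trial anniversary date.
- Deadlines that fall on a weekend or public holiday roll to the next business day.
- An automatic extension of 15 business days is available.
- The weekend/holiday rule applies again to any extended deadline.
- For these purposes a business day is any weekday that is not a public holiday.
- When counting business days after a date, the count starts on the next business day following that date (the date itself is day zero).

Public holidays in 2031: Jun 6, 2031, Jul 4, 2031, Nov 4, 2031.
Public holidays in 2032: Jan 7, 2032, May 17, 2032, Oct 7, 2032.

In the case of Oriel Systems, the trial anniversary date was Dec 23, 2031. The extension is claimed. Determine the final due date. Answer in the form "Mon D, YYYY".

Adding 15 calendar days to Dec 23, 2031 gives Jan 7, 2032.
Jan 7, 2032 is a listed holiday, so it moves to the next business day, Jan 8, 2032 (Thursday).
Applying the 15-business-day extension: 15 business days after Jan 8, 2032 is Jan 29, 2032.
Since Jan 29, 2032 is a Thursday and not a holiday, the date is unchanged.
Final deadline: Jan 29, 2032.

Jan 29, 2032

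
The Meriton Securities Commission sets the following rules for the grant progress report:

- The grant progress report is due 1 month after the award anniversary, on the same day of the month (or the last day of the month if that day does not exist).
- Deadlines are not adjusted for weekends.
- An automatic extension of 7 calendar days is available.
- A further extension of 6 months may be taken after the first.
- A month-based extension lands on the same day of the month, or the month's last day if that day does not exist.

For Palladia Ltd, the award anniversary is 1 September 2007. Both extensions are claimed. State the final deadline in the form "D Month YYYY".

8 April 2008

1 month after 1 September 2007, on the same day of the month, is 1 October 2007.
1 October 2007 falls on a Monday. The rules make no weekend/holiday allowance, so it remains 1 October 2007.
With the 7-day extension, 1 October 2007 becomes 8 October 2007.
8 October 2007 falls on a Monday. The rules make no weekend/holiday allowance, so it remains 8 October 2007.
Applying the 6 months extension: 6 months after 8 October 2007 is 8 April 2008.
8 April 2008 is a Tuesday; no weekend or holiday adjustment applies.
Final deadline: 8 April 2008.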